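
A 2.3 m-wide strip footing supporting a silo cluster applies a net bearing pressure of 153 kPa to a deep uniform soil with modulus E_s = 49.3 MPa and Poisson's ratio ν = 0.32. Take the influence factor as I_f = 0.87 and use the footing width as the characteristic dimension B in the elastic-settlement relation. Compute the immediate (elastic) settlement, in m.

Immediate (elastic) settlement: S_e = q·B·(1−ν²)/E_s · I_f.
E_s = 49.3 MPa = 49300 kPa.
S_e = 153 × 2.3 × (1 − 0.32²) / 49300 × 0.87
    = 153 × 2.3 × 0.8976 / 49300 × 0.87
    = 0.005574 m

S_e ≈ 0.00557 m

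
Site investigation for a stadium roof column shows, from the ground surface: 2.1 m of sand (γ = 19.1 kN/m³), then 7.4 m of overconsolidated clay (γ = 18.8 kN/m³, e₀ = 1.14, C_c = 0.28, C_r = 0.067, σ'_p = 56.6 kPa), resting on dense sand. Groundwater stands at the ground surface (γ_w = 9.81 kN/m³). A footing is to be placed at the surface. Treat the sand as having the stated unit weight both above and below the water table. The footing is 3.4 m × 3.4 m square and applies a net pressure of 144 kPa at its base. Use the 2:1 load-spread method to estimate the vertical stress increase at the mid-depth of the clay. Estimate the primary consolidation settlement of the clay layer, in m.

S_c ≈ 0.111 m

Mid-depth of clay below the ground surface: z = 2.1 + 7.4/2 = 5.8 m.
Total vertical stress at mid-clay: σ_v = 19.1×2.1 + 18.8×3.7 = 109.67 kPa.
Pore pressure: u = 9.81×(5.8 − 0) = 56.898 kPa.
Initial effective stress: σ'_0 = σ_v − u = 109.67 − 56.898 = 52.772 kPa.
Stress increase at mid-clay by the 2:1 spreading method:
Δσ = qBL/((B+z)(L+z)) = 144×3.4×3.4/((3.4+5.8)(3.4+5.8)) = 19.667 kPa
Final effective stress: σ'_f = 52.772 + 19.667 = 72.439 kPa.
σ'_f = 72.439 > σ'_p = 56.6 kPa, so the stress path crosses the preconsolidation pressure — recompression up to σ'_p, then virgin compression beyond:
S_c = H/(1+e₀)·[C_r·log₁₀(σ'_p/σ'_0) + C_c·log₁₀(σ'_f/σ'_p)]
    = 7.4/2.14 × [0.067×log₁₀(56.6/52.772) + 0.28×log₁₀(72.439/56.6)]
    = 3.4579 × [0.0020377 + 0.030004] = 0.1108 m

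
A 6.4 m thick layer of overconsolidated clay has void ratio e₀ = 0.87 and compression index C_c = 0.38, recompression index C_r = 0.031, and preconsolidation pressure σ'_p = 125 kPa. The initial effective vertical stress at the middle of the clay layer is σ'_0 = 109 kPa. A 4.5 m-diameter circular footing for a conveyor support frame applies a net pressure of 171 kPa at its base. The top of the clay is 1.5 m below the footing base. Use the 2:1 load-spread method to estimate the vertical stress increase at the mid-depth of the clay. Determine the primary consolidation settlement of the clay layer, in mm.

Mid-depth of clay below the footing base: z = 1.5 + 6.4/2 = 4.7 m.
Stress increase at mid-clay by the 2:1 spreading method:
Δσ ≈ qD²/(D+z)² = 171×4.5²/(4.5+4.7)² = 40.912 kPa
Final effective stress: σ'_f = 109 + 40.912 = 149.91 kPa.
σ'_f = 149.91 > σ'_p = 125 kPa, so the stress path crosses the preconsolidation pressure — recompression up to σ'_p, then virgin compression beyond:
S_c = H/(1+e₀)·[C_r·log₁₀(σ'_p/σ'_0) + C_c·log₁₀(σ'_f/σ'_p)]
    = 6.4/1.87 × [0.031×log₁₀(125/109) + 0.38×log₁₀(149.91/125)]
    = 3.4225 × [0.001844 + 0.02999] = 0.109 m

S_c ≈ 109 mm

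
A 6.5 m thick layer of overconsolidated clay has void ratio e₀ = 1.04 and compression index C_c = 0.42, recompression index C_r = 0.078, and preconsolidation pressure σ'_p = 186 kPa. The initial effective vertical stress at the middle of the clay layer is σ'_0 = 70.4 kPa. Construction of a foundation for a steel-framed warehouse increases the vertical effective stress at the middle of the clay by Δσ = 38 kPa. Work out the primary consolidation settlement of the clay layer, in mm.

Final effective stress: σ'_f = 70.4 + 38 = 108.4 kPa.
σ'_f = 108.4 ≤ σ'_p = 186 kPa, so the clay remains overconsolidated and only the recompression index applies:
S_c = C_r·H/(1+e₀)·log₁₀(σ'_f/σ'_0) = 0.078×6.5/2.04×log₁₀(108.4/70.4)
    = 0.24853 × 0.18746 = 0.04659 m

S_c ≈ 46.6 mm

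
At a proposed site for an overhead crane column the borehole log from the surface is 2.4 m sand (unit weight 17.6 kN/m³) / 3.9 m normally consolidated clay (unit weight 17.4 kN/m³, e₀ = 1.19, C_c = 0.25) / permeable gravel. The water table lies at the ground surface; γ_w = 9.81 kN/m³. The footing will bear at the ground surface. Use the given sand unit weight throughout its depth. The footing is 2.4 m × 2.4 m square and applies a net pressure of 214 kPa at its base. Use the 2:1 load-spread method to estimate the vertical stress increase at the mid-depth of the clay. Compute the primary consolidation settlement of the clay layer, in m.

S_c ≈ 0.114 m

Mid-depth of clay below the ground surface: z = 2.4 + 3.9/2 = 4.35 m.
Total vertical stress at mid-clay: σ_v = 17.6×2.4 + 17.4×1.95 = 76.17 kPa.
Pore pressure: u = 9.81×(4.35 − 0) = 42.673 kPa.
Initial effective stress: σ'_0 = σ_v − u = 76.17 − 42.673 = 33.497 kPa.
Stress increase at mid-clay by the 2:1 spreading method:
Δσ = qBL/((B+z)(L+z)) = 214×2.4×2.4/((2.4+4.35)(2.4+4.35)) = 27.054 kPa
Final effective stress: σ'_f = σ'_0 + Δσ = 33.497 + 27.054 = 60.551 kPa.
Normally consolidated clay, so the full stress increment lies on the virgin compression line:
S_c = C_c·H/(1+e₀)·log₁₀(σ'_f/σ'_0) = 0.25×3.9/(1+1.19)×log₁₀(60.551/33.497)
    = 0.44521 × 0.25712 = 0.1145 m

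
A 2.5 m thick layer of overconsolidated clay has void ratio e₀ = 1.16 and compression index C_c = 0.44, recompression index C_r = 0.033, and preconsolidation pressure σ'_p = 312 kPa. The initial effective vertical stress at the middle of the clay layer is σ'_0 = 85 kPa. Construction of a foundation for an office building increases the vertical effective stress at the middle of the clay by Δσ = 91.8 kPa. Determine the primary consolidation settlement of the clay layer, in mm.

S_c ≈ 12.1 mm

Final effective stress: σ'_f = 85 + 91.8 = 176.8 kPa.
σ'_f = 176.8 ≤ σ'_p = 312 kPa, so the clay remains overconsolidated and only the recompression index applies:
S_c = C_r·H/(1+e₀)·log₁₀(σ'_f/σ'_0) = 0.033×2.5/2.16×log₁₀(176.8/85)
    = 0.038194 × 0.31806 = 0.01215 m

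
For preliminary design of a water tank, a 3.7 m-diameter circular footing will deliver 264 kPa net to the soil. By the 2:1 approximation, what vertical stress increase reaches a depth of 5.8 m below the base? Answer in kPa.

Δσ_z ≈ 40 kPa

By the 2:1 method the load spreads at 1 horizontal : 2 vertical, so at depth z the loaded area has grown by z in each plan dimension:
Δσ ≈ qD²/(D+z)² = 264×3.7²/(3.7+5.8)² = 40.046 kPa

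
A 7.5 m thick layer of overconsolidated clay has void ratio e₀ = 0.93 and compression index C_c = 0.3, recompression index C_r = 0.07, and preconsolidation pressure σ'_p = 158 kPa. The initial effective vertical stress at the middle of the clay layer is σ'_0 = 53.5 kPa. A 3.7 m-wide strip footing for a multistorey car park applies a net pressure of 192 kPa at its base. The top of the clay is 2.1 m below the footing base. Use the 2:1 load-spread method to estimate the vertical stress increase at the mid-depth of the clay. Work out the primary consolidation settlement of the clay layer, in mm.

Mid-depth of clay below the footing base: z = 2.1 + 7.5/2 = 5.85 m.
Stress increase at mid-clay by the 2:1 spreading method:
Δσ = qB/(B+z) = 192×3.7/(3.7+5.85) = 74.387 kPa
Final effective stress: σ'_f = 53.5 + 74.387 = 127.89 kPa.
σ'_f = 127.89 ≤ σ'_p = 158 kPa, so the clay remains overconsolidated and only the recompression index applies:
S_c = C_r·H/(1+e₀)·log₁₀(σ'_f/σ'_0) = 0.07×7.5/1.93×log₁₀(127.89/53.5)
    = 0.27202 × 0.37848 = 0.103 m

S_c ≈ 103 mm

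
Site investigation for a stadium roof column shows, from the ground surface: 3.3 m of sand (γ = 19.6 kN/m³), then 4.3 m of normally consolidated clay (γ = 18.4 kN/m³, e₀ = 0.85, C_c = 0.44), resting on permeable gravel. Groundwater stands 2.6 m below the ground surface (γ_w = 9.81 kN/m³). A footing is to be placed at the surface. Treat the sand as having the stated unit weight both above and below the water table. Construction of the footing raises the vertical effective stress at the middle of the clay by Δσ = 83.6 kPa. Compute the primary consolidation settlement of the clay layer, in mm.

S_c ≈ 329 mm

Mid-depth of clay below the ground surface: z = 3.3 + 4.3/2 = 5.45 m.
Total vertical stress at mid-clay: σ_v = 19.6×3.3 + 18.4×2.15 = 104.24 kPa.
Pore pressure: u = 9.81×(5.45 − 2.6) = 27.959 kPa.
Initial effective stress: σ'_0 = σ_v − u = 104.24 − 27.959 = 76.281 kPa.
Final effective stress: σ'_f = σ'_0 + Δσ = 76.281 + 83.6 = 159.88 kPa.
Normally consolidated clay, so the full stress increment lies on the virgin compression line:
S_c = C_c·H/(1+e₀)·log₁₀(σ'_f/σ'_0) = 0.44×4.3/(1+0.85)×log₁₀(159.88/76.281)
    = 1.0227 × 0.32138 = 0.3287 m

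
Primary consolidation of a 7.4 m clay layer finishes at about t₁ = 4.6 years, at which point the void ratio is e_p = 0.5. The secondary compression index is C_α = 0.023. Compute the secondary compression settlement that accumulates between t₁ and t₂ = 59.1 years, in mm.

Secondary compression: S_s = C_α·H/(1+e_p)·log₁₀(t₂/t₁)
S_s = 0.023×7.4/(1+0.5)×log₁₀(59.1/4.6)
    = 0.1135 × 1.109 = 0.1258 m

S_s ≈ 126 mm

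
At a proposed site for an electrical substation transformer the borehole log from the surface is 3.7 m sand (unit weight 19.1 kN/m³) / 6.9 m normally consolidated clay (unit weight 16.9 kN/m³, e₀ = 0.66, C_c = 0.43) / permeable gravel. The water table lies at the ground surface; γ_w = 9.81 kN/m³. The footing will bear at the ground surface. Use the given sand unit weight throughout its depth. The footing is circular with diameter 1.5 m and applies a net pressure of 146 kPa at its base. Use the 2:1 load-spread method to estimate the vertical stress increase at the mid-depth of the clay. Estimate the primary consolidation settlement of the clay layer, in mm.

Mid-depth of clay below the ground surface: z = 3.7 + 6.9/2 = 7.15 m.
Total vertical stress at mid-clay: σ_v = 19.1×3.7 + 16.9×3.45 = 128.97 kPa.
Pore pressure: u = 9.81×(7.15 − 0) = 70.142 kPa.
Initial effective stress: σ'_0 = σ_v − u = 128.97 − 70.142 = 58.828 kPa.
Stress increase at mid-clay by the 2:1 spreading method:
Δσ ≈ qD²/(D+z)² = 146×1.5²/(1.5+7.15)² = 4.3904 kPa
Final effective stress: σ'_f = σ'_0 + Δσ = 58.828 + 4.3904 = 63.218 kPa.
Normally consolidated clay, so the full stress increment lies on the virgin compression line:
S_c = C_c·H/(1+e₀)·log₁₀(σ'_f/σ'_0) = 0.43×6.9/(1+0.66)×log₁₀(63.218/58.828)
    = 1.7873 × 0.031257 = 0.05587 m

S_c ≈ 55.9 mm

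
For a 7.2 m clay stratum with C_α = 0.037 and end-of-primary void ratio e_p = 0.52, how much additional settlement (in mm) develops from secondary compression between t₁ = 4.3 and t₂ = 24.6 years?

Secondary compression: S_s = C_α·H/(1+e_p)·log₁₀(t₂/t₁)
S_s = 0.037×7.2/(1+0.52)×log₁₀(24.6/4.3)
    = 0.1753 × 0.7575 = 0.1328 m

S_s ≈ 133 mm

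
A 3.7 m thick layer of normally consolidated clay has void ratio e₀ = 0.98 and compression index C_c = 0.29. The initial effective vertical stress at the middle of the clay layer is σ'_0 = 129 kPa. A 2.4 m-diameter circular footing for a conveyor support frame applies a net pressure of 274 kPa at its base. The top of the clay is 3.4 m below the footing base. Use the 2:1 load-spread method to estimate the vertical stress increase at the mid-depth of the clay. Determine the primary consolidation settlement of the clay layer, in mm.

S_c ≈ 44.7 mm

Mid-depth of clay below the footing base: z = 3.4 + 3.7/2 = 5.25 m.
Stress increase at mid-clay by the 2:1 spreading method:
Δσ ≈ qD²/(D+z)² = 274×2.4²/(2.4+5.25)² = 26.968 kPa
Final effective stress: σ'_f = σ'_0 + Δσ = 129 + 26.968 = 155.97 kPa.
Normally consolidated clay, so the full stress increment lies on the virgin compression line:
S_c = C_c·H/(1+e₀)·log₁₀(σ'_f/σ'_0) = 0.29×3.7/(1+0.98)×log₁₀(155.97/129)
    = 0.54192 × 0.082451 = 0.04468 m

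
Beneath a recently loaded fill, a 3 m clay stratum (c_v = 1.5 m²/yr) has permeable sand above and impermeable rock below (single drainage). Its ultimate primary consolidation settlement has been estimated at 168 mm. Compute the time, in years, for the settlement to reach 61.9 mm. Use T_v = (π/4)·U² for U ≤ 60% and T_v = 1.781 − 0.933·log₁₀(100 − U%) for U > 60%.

Drainage path length: H_d = H = 3 m (single drainage).
U = S(t)/S_ult = 61.9/168 = 0.3685.
U ≤ 60%: T_v = (π/4)·U² = (π/4)×0.36845² = 0.10662.
t = T_v·H_d²/c_v = 0.10662×3²/1.5 = 0.6397 years.

t ≈ 0.64 years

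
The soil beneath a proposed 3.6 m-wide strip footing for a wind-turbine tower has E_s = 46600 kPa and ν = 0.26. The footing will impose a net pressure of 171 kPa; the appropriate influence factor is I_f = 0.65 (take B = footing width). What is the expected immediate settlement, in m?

S_e ≈ 0.00801 m

Immediate (elastic) settlement: S_e = q·B·(1−ν²)/E_s · I_f.
S_e = 171 × 3.6 × (1 − 0.26²) / 46600 × 0.65
    = 171 × 3.6 × 0.9324 / 46600 × 0.65
    = 0.008006 m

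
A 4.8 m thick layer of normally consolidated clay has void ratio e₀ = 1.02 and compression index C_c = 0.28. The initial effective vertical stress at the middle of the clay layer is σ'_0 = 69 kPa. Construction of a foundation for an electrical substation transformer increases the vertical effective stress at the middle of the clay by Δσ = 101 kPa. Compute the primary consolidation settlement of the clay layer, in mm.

S_c ≈ 261 mm

Final effective stress: σ'_f = σ'_0 + Δσ = 69 + 101 = 170 kPa.
Normally consolidated clay, so the full stress increment lies on the virgin compression line:
S_c = C_c·H/(1+e₀)·log₁₀(σ'_f/σ'_0) = 0.28×4.8/(1+1.02)×log₁₀(170/69)
    = 0.66535 × 0.3916 = 0.2606 m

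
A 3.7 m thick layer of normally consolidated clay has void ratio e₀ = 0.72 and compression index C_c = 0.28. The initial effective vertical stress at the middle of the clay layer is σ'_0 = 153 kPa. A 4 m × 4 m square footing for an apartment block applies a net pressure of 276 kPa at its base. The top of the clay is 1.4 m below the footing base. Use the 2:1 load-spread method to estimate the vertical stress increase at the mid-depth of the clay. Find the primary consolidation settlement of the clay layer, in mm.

S_c ≈ 114 mm

Mid-depth of clay below the footing base: z = 1.4 + 3.7/2 = 3.25 m.
Stress increase at mid-clay by the 2:1 spreading method:
Δσ = qBL/((B+z)(L+z)) = 276×4×4/((4+3.25)(4+3.25)) = 84.014 kPa
Final effective stress: σ'_f = σ'_0 + Δσ = 153 + 84.014 = 237.01 kPa.
Normally consolidated clay, so the full stress increment lies on the virgin compression line:
S_c = C_c·H/(1+e₀)·log₁₀(σ'_f/σ'_0) = 0.28×3.7/(1+0.72)×log₁₀(237.01/153)
    = 0.60233 × 0.19008 = 0.1145 m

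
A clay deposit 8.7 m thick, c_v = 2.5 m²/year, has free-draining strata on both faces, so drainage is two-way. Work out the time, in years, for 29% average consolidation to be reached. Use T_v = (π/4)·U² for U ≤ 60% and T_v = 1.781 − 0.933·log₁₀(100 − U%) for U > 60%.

t ≈ 0.5 years

Drainage path length: H_d = H/2 = 4.35 m (double drainage).
U ≤ 60%: T_v = (π/4)·U² = (π/4)×0.29² = 0.066052.
t = T_v·H_d²/c_v = 0.066052×4.35²/2.5 = 0.4999 years.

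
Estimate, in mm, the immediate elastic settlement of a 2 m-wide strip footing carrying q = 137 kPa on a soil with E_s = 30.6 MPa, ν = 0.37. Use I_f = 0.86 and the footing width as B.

S_e ≈ 6.65 mm

Immediate (elastic) settlement: S_e = q·B·(1−ν²)/E_s · I_f.
E_s = 30.6 MPa = 30600 kPa.
S_e = 137 × 2 × (1 − 0.37²) / 30600 × 0.86
    = 137 × 2 × 0.8631 / 30600 × 0.86
    = 0.006646 m = 6.646 mm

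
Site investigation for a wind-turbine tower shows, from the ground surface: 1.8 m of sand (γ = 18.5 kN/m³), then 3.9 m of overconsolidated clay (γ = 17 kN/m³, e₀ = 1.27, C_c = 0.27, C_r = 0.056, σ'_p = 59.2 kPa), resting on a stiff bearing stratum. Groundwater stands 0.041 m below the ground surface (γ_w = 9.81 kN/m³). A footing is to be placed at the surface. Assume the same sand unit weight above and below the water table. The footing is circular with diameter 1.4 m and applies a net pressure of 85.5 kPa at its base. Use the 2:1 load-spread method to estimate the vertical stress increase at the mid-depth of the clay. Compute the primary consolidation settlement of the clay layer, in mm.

Mid-depth of clay below the ground surface: z = 1.8 + 3.9/2 = 3.75 m.
Total vertical stress at mid-clay: σ_v = 18.5×1.8 + 17×1.95 = 66.45 kPa.
Pore pressure: u = 9.81×(3.75 − 0.041) = 36.385 kPa.
Initial effective stress: σ'_0 = σ_v − u = 66.45 − 36.385 = 30.065 kPa.
Stress increase at mid-clay by the 2:1 spreading method:
Δσ ≈ qD²/(D+z)² = 85.5×1.4²/(1.4+3.75)² = 6.3184 kPa
Final effective stress: σ'_f = 30.065 + 6.3184 = 36.383 kPa.
σ'_f = 36.383 ≤ σ'_p = 59.2 kPa, so the clay remains overconsolidated and only the recompression index applies:
S_c = C_r·H/(1+e₀)·log₁₀(σ'_f/σ'_0) = 0.056×3.9/2.27×log₁₀(36.383/30.065)
    = 0.096214 × 0.082837 = 0.00797 m

S_c ≈ 7.97 mm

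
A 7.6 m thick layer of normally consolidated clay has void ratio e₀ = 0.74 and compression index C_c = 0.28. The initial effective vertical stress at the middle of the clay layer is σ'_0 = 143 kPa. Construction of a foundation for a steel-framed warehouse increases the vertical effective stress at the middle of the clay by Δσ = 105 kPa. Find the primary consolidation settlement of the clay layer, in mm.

S_c ≈ 292 mm

Final effective stress: σ'_f = σ'_0 + Δσ = 143 + 105 = 248 kPa.
Normally consolidated clay, so the full stress increment lies on the virgin compression line:
S_c = C_c·H/(1+e₀)·log₁₀(σ'_f/σ'_0) = 0.28×7.6/(1+0.74)×log₁₀(248/143)
    = 1.223 × 0.23912 = 0.2924 m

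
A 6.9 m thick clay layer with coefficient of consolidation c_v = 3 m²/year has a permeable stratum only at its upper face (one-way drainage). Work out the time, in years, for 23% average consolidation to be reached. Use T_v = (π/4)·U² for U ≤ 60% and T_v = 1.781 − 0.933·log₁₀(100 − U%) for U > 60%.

Drainage path length: H_d = H = 6.9 m (single drainage).
U ≤ 60%: T_v = (π/4)·U² = (π/4)×0.23² = 0.041548.
t = T_v·H_d²/c_v = 0.041548×6.9²/3 = 0.6594 years.

t ≈ 0.659 years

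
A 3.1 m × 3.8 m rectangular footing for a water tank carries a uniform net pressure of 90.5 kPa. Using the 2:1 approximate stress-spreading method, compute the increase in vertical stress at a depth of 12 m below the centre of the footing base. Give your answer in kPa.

Δσ_z ≈ 4.47 kPa

By the 2:1 method the load spreads at 1 horizontal : 2 vertical, so at depth z the loaded area has grown by z in each plan dimension:
Δσ = qBL/((B+z)(L+z)) = 90.5×3.1×3.8/((3.1+12)(3.8+12)) = 4.4685 kPa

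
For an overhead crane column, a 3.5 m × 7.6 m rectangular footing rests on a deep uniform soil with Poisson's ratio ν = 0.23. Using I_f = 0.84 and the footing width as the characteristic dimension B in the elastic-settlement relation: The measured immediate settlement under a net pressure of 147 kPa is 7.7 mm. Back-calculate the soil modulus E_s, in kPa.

E_s ≈ 53200 kPa

S_e = q·B·(1−ν²)/E_s · I_f  ⇒  E_s = q·B·(1−ν²)·I_f / S_e.
E_s = 147 × 3.5 × 0.9471 × 0.84 / 0.0077 = 53160 kPa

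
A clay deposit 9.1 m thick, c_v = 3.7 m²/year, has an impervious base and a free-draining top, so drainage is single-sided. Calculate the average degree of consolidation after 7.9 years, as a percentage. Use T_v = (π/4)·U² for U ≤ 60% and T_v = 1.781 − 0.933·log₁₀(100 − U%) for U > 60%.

U ≈ 66.1 %

Drainage path length: H_d = H = 9.1 m (single drainage).
T_v = c_v·t/H_d² = 3.7×7.9/9.1² = 0.35298.
T_v = 0.35298 corresponds to the U > 60% branch:
U = 1 − 10^((1.781 − T_v)/0.933)/100 = 0.6607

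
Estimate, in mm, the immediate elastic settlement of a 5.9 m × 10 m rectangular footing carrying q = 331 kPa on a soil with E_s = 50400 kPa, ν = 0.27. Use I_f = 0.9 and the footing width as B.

Immediate (elastic) settlement: S_e = q·B·(1−ν²)/E_s · I_f.
S_e = 331 × 5.9 × (1 − 0.27²) / 50400 × 0.9
    = 331 × 5.9 × 0.9271 / 50400 × 0.9
    = 0.03233 m = 32.33 mm

S_e ≈ 32.3 mm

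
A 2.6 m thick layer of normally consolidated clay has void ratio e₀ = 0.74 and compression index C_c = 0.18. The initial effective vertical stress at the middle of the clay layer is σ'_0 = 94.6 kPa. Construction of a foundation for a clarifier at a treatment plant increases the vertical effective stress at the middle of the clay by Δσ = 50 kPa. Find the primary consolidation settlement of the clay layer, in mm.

Final effective stress: σ'_f = σ'_0 + Δσ = 94.6 + 50 = 144.6 kPa.
Normally consolidated clay, so the full stress increment lies on the virgin compression line:
S_c = C_c·H/(1+e₀)·log₁₀(σ'_f/σ'_0) = 0.18×2.6/(1+0.74)×log₁₀(144.6/94.6)
    = 0.26897 × 0.18428 = 0.04957 m

S_c ≈ 49.6 mm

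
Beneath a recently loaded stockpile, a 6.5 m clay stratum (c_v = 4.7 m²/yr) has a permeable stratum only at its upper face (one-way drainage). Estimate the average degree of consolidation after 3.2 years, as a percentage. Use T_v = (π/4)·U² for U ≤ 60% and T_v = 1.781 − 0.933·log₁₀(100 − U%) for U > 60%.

U ≈ 66.3 %

Drainage path length: H_d = H = 6.5 m (single drainage).
T_v = c_v·t/H_d² = 4.7×3.2/6.5² = 0.35598.
T_v = 0.35598 corresponds to the U > 60% branch:
U = 1 − 10^((1.781 − T_v)/0.933)/100 = 0.6632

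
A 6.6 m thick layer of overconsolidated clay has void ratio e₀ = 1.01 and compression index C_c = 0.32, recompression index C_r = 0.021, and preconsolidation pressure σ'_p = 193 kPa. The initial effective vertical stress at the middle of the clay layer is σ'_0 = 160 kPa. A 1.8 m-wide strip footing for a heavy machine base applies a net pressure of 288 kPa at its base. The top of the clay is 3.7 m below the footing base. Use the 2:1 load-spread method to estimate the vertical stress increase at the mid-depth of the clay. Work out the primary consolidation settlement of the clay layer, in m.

S_c ≈ 0.0631 m

Mid-depth of clay below the footing base: z = 3.7 + 6.6/2 = 7 m.
Stress increase at mid-clay by the 2:1 spreading method:
Δσ = qB/(B+z) = 288×1.8/(1.8+7) = 58.909 kPa
Final effective stress: σ'_f = 160 + 58.909 = 218.91 kPa.
σ'_f = 218.91 > σ'_p = 193 kPa, so the stress path crosses the preconsolidation pressure — recompression up to σ'_p, then virgin compression beyond:
S_c = H/(1+e₀)·[C_r·log₁₀(σ'_p/σ'_0) + C_c·log₁₀(σ'_f/σ'_p)]
    = 6.6/2.01 × [0.021×log₁₀(193/160) + 0.32×log₁₀(218.91/193)]
    = 3.2836 × [0.0017102 + 0.017507] = 0.0631 m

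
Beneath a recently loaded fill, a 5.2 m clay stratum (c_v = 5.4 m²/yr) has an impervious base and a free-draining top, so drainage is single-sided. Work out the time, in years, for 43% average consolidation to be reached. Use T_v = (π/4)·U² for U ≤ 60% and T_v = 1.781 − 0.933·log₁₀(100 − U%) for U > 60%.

Drainage path length: H_d = H = 5.2 m (single drainage).
U ≤ 60%: T_v = (π/4)·U² = (π/4)×0.43² = 0.14522.
t = T_v·H_d²/c_v = 0.14522×5.2²/5.4 = 0.7272 years.

t ≈ 0.727 years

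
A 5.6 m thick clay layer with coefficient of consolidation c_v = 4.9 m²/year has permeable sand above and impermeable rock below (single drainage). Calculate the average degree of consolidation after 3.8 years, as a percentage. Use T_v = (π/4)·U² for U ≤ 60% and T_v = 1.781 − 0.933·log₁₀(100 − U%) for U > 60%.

U ≈ 81.3 %

Drainage path length: H_d = H = 5.6 m (single drainage).
T_v = c_v·t/H_d² = 4.9×3.8/5.6² = 0.59375.
T_v = 0.59375 corresponds to the U > 60% branch:
U = 1 − 10^((1.781 − T_v)/0.933)/100 = 0.8127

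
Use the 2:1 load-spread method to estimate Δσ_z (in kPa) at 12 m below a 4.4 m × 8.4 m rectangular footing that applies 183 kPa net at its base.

By the 2:1 method the load spreads at 1 horizontal : 2 vertical, so at depth z the loaded area has grown by z in each plan dimension:
Δσ = qBL/((B+z)(L+z)) = 183×4.4×8.4/((4.4+12)(8.4+12)) = 20.217 kPa

Δσ_z ≈ 20.2 kPa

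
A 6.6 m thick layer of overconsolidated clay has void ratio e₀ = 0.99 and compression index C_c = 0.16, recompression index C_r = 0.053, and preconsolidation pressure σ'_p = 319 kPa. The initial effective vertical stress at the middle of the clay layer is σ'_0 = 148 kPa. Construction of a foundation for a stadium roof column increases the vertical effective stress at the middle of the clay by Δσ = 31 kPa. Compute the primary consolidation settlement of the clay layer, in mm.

Final effective stress: σ'_f = 148 + 31 = 179 kPa.
σ'_f = 179 ≤ σ'_p = 319 kPa, so the clay remains overconsolidated and only the recompression index applies:
S_c = C_r·H/(1+e₀)·log₁₀(σ'_f/σ'_0) = 0.053×6.6/1.99×log₁₀(179/148)
    = 0.17578 × 0.082591 = 0.01452 m

S_c ≈ 14.5 mm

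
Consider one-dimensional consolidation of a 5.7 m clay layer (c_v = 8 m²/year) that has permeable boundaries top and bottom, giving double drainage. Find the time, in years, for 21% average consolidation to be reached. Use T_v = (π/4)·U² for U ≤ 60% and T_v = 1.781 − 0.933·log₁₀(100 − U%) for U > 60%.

Drainage path length: H_d = H/2 = 2.85 m (double drainage).
U ≤ 60%: T_v = (π/4)·U² = (π/4)×0.21² = 0.034636.
t = T_v·H_d²/c_v = 0.034636×2.85²/8 = 0.03517 years.

t ≈ 0.0352 years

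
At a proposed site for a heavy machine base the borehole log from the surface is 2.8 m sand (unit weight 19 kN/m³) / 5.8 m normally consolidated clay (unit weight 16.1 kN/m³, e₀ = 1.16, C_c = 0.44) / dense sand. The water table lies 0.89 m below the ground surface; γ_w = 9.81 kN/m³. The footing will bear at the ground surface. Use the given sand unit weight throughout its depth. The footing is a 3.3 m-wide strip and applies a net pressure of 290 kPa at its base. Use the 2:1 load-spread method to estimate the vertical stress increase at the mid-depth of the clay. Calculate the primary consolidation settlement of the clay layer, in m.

Mid-depth of clay below the ground surface: z = 2.8 + 5.8/2 = 5.7 m.
Total vertical stress at mid-clay: σ_v = 19×2.8 + 16.1×2.9 = 99.89 kPa.
Pore pressure: u = 9.81×(5.7 − 0.89) = 47.186 kPa.
Initial effective stress: σ'_0 = σ_v − u = 99.89 − 47.186 = 52.704 kPa.
Stress increase at mid-clay by the 2:1 spreading method:
Δσ = qB/(B+z) = 290×3.3/(3.3+5.7) = 106.33 kPa
Final effective stress: σ'_f = σ'_0 + Δσ = 52.704 + 106.33 = 159.03 kPa.
Normally consolidated clay, so the full stress increment lies on the virgin compression line:
S_c = C_c·H/(1+e₀)·log₁₀(σ'_f/σ'_0) = 0.44×5.8/(1+1.16)×log₁₀(159.03/52.704)
    = 1.1815 × 0.47964 = 0.5667 m

S_c ≈ 0.567 m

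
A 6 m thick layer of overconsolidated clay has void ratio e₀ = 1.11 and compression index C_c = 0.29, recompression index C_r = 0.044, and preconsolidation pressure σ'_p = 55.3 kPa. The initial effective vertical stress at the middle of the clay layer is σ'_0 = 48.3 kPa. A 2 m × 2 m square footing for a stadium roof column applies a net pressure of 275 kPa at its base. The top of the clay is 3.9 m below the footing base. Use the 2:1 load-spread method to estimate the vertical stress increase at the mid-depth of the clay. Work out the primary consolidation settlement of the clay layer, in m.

Mid-depth of clay below the footing base: z = 3.9 + 6/2 = 6.9 m.
Stress increase at mid-clay by the 2:1 spreading method:
Δσ = qBL/((B+z)(L+z)) = 275×2×2/((2+6.9)(2+6.9)) = 13.887 kPa
Final effective stress: σ'_f = 48.3 + 13.887 = 62.187 kPa.
σ'_f = 62.187 > σ'_p = 55.3 kPa, so the stress path crosses the preconsolidation pressure — recompression up to σ'_p, then virgin compression beyond:
S_c = H/(1+e₀)·[C_r·log₁₀(σ'_p/σ'_0) + C_c·log₁₀(σ'_f/σ'_p)]
    = 6/2.11 × [0.044×log₁₀(55.3/48.3) + 0.29×log₁₀(62.187/55.3)]
    = 2.8436 × [0.0025862 + 0.014783] = 0.04939 m

S_c ≈ 0.0494 m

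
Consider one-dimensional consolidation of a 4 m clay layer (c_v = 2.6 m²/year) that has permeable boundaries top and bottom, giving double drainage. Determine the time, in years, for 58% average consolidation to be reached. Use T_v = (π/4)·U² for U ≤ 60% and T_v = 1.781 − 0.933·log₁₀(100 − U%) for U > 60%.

t ≈ 0.406 years

Drainage path length: H_d = H/2 = 2 m (double drainage).
U ≤ 60%: T_v = (π/4)·U² = (π/4)×0.58² = 0.26421.
t = T_v·H_d²/c_v = 0.26421×2²/2.6 = 0.4065 years.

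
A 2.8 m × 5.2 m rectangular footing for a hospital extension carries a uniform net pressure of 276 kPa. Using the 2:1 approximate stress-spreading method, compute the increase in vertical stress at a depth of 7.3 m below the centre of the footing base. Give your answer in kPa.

Δσ_z ≈ 31.8 kPa

By the 2:1 method the load spreads at 1 horizontal : 2 vertical, so at depth z the loaded area has grown by z in each plan dimension:
Δσ = qBL/((B+z)(L+z)) = 276×2.8×5.2/((2.8+7.3)(5.2+7.3)) = 31.83 kPa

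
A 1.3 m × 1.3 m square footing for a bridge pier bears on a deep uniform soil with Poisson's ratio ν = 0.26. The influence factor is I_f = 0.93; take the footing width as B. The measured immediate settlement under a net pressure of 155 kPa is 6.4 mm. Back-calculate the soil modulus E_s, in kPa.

S_e = q·B·(1−ν²)/E_s · I_f  ⇒  E_s = q·B·(1−ν²)·I_f / S_e.
E_s = 155 × 1.3 × 0.9324 × 0.93 / 0.0064 = 27300 kPa

E_s ≈ 27300 kPa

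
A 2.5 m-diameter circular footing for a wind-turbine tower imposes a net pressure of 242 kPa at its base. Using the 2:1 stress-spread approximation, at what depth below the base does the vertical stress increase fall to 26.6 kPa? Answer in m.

2:1 spreading — at depth z the loaded area has grown by z in each plan dimension:
qD²/(D+z)² = Δσ_z ⇒ z = D(√(q/Δσ_z) − 1) = 2.5×(√(242/26.6) − 1) = 5.041 m

z ≈ 5.04 m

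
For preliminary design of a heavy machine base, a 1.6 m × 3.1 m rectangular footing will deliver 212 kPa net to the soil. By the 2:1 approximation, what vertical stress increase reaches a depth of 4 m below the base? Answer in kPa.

Δσ_z ≈ 26.4 kPa

By the 2:1 method the load spreads at 1 horizontal : 2 vertical, so at depth z the loaded area has grown by z in each plan dimension:
Δσ = qBL/((B+z)(L+z)) = 212×1.6×3.1/((1.6+4)(3.1+4)) = 26.447 kPa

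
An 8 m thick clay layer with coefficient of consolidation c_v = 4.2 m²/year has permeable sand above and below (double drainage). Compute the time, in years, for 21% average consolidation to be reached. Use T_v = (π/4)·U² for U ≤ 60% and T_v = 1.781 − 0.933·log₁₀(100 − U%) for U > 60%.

t ≈ 0.132 years

Drainage path length: H_d = H/2 = 4 m (double drainage).
U ≤ 60%: T_v = (π/4)·U² = (π/4)×0.21² = 0.034636.
t = T_v·H_d²/c_v = 0.034636×4²/4.2 = 0.1319 years.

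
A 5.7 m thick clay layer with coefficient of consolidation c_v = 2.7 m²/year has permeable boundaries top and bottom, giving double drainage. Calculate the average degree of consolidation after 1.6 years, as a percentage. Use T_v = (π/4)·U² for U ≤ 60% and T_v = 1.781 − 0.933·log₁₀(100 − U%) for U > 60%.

Drainage path length: H_d = H/2 = 2.85 m (double drainage).
T_v = c_v·t/H_d² = 2.7×1.6/2.85² = 0.53186.
T_v = 0.53186 corresponds to the U > 60% branch:
U = 1 − 10^((1.781 − T_v)/0.933)/100 = 0.7818

U ≈ 78.2 %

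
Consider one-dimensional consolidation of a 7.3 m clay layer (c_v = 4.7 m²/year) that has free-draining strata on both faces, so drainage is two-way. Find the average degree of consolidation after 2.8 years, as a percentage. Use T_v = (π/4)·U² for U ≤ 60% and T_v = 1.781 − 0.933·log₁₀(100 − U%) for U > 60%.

Drainage path length: H_d = H/2 = 3.65 m (double drainage).
T_v = c_v·t/H_d² = 4.7×2.8/3.65² = 0.9878.
T_v = 0.9878 corresponds to the U > 60% branch:
U = 1 − 10^((1.781 − T_v)/0.933)/100 = 0.9292

U ≈ 92.9 %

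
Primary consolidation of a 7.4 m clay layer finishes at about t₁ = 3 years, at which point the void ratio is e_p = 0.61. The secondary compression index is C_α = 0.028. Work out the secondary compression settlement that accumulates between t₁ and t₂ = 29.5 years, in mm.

Secondary compression: S_s = C_α·H/(1+e_p)·log₁₀(t₂/t₁)
S_s = 0.028×7.4/(1+0.61)×log₁₀(29.5/3)
    = 0.1287 × 0.9927 = 0.1278 m

S_s ≈ 128 mm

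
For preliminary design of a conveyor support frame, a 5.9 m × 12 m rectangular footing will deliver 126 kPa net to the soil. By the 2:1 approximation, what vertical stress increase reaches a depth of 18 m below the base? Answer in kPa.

By the 2:1 method the load spreads at 1 horizontal : 2 vertical, so at depth z the loaded area has grown by z in each plan dimension:
Δσ = qBL/((B+z)(L+z)) = 126×5.9×12/((5.9+18)(12+18)) = 12.442 kPa

Δσ_z ≈ 12.4 kPa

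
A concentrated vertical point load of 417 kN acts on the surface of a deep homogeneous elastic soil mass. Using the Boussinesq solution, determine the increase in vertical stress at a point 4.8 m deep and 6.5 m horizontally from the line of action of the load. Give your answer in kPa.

Δσ_z ≈ 0.639 kPa

Boussinesq vertical stress below a point load on an elastic half-space:
Δσ_z = 3P/(2πz²) · [1 + (r/z)²]^(−5/2)
r/z = 6.5/4.8 = 1.3542; [1+(r/z)²]^(−5/2) = 0.073976.
Δσ_z = 3×417/(2π×4.8²) × 0.073976 = 8.6416 × 0.073976 = 0.6393 kPa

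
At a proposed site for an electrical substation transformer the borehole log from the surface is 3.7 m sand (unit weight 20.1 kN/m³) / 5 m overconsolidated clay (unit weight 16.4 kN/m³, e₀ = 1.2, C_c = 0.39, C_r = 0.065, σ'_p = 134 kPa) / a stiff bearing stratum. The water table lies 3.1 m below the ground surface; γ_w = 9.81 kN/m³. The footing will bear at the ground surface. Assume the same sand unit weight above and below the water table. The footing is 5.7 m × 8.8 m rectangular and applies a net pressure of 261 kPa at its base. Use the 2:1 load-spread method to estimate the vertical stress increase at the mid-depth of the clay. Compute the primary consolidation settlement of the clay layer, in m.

Mid-depth of clay below the ground surface: z = 3.7 + 5/2 = 6.2 m.
Total vertical stress at mid-clay: σ_v = 20.1×3.7 + 16.4×2.5 = 115.37 kPa.
Pore pressure: u = 9.81×(6.2 − 3.1) = 30.411 kPa.
Initial effective stress: σ'_0 = σ_v − u = 115.37 − 30.411 = 84.959 kPa.
Stress increase at mid-clay by the 2:1 spreading method:
Δσ = qBL/((B+z)(L+z)) = 261×5.7×8.8/((5.7+6.2)(8.8+6.2)) = 73.343 kPa
Final effective stress: σ'_f = 84.959 + 73.343 = 158.3 kPa.
σ'_f = 158.3 > σ'_p = 134 kPa, so the stress path crosses the preconsolidation pressure — recompression up to σ'_p, then virgin compression beyond:
S_c = H/(1+e₀)·[C_r·log₁₀(σ'_p/σ'_0) + C_c·log₁₀(σ'_f/σ'_p)]
    = 5/2.2 × [0.065×log₁₀(134/84.959) + 0.39×log₁₀(158.3/134)]
    = 2.2727 × [0.012863 + 0.028227] = 0.09339 m

S_c ≈ 0.0934 m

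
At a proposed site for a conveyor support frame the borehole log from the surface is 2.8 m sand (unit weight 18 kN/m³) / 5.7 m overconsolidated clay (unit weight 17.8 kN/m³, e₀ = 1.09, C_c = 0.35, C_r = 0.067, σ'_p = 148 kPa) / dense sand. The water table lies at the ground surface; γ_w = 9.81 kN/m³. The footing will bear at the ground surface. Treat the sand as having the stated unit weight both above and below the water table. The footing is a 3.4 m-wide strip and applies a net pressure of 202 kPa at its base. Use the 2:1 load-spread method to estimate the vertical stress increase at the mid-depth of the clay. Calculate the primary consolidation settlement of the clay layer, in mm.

Mid-depth of clay below the ground surface: z = 2.8 + 5.7/2 = 5.65 m.
Total vertical stress at mid-clay: σ_v = 18×2.8 + 17.8×2.85 = 101.13 kPa.
Pore pressure: u = 9.81×(5.65 − 0) = 55.427 kPa.
Initial effective stress: σ'_0 = σ_v − u = 101.13 − 55.427 = 45.703 kPa.
Stress increase at mid-clay by the 2:1 spreading method:
Δσ = qB/(B+z) = 202×3.4/(3.4+5.65) = 75.89 kPa
Final effective stress: σ'_f = 45.703 + 75.89 = 121.59 kPa.
σ'_f = 121.59 ≤ σ'_p = 148 kPa, so the clay remains overconsolidated and only the recompression index applies:
S_c = C_r·H/(1+e₀)·log₁₀(σ'_f/σ'_0) = 0.067×5.7/2.09×log₁₀(121.59/45.703)
    = 0.18273 × 0.42495 = 0.07765 m

S_c ≈ 77.7 mm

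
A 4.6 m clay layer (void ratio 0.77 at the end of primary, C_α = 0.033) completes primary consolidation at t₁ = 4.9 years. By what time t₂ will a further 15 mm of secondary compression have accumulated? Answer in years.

t₂ ≈ 7.33 years

S_s = C_α·H/(1+e_p)·log₁₀(t₂/t₁) ⇒ log₁₀(t₂/t₁) = S_s·(1+e_p)/(C_α·H).
log₁₀(t₂/t₁) = 0.015 × (1+0.77) / (0.033×4.6) = 0.1749
t₂ = t₁ × 10^0.1749 = 4.9 × 1.496 = 7.33 years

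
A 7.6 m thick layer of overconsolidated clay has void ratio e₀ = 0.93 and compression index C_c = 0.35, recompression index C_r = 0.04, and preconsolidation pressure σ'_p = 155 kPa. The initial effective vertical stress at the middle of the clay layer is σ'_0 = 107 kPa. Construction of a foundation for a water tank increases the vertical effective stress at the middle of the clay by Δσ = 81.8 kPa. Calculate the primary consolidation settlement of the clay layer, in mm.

S_c ≈ 143 mm

Final effective stress: σ'_f = 107 + 81.8 = 188.8 kPa.
σ'_f = 188.8 > σ'_p = 155 kPa, so the stress path crosses the preconsolidation pressure — recompression up to σ'_p, then virgin compression beyond:
S_c = H/(1+e₀)·[C_r·log₁₀(σ'_p/σ'_0) + C_c·log₁₀(σ'_f/σ'_p)]
    = 7.6/1.93 × [0.04×log₁₀(155/107) + 0.35×log₁₀(188.8/155)]
    = 3.9378 × [0.0064379 + 0.029985] = 0.1434 m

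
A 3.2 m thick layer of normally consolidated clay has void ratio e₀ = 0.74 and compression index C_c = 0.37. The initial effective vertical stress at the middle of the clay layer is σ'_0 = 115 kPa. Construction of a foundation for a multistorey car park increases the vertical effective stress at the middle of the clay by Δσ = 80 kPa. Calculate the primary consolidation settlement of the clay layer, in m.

S_c ≈ 0.156 m

Final effective stress: σ'_f = σ'_0 + Δσ = 115 + 80 = 195 kPa.
Normally consolidated clay, so the full stress increment lies on the virgin compression line:
S_c = C_c·H/(1+e₀)·log₁₀(σ'_f/σ'_0) = 0.37×3.2/(1+0.74)×log₁₀(195/115)
    = 0.68046 × 0.22934 = 0.1561 m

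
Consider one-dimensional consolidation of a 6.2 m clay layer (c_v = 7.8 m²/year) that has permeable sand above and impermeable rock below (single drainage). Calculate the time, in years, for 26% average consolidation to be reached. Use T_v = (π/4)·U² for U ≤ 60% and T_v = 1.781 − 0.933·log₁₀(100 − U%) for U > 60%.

t ≈ 0.262 years

Drainage path length: H_d = H = 6.2 m (single drainage).
U ≤ 60%: T_v = (π/4)·U² = (π/4)×0.26² = 0.053093.
t = T_v·H_d²/c_v = 0.053093×6.2²/7.8 = 0.2617 years.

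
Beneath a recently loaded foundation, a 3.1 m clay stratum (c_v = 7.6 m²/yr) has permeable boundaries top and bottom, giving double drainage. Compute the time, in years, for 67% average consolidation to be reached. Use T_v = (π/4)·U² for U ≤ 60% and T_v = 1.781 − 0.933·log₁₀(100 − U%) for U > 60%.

t ≈ 0.115 years

Drainage path length: H_d = H/2 = 1.55 m (double drainage).
U > 60%: T_v = 1.781 − 0.933·log₁₀(100 − 67) = 0.36423.
t = T_v·H_d²/c_v = 0.36423×1.55²/7.6 = 0.1151 years.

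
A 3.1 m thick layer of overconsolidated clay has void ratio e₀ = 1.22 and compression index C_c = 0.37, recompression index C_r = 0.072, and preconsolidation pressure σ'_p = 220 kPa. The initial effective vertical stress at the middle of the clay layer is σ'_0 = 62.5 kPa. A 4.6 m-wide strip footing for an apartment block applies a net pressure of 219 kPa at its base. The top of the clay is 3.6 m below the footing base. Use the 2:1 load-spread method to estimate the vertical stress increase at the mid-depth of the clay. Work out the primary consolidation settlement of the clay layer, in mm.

Mid-depth of clay below the footing base: z = 3.6 + 3.1/2 = 5.15 m.
Stress increase at mid-clay by the 2:1 spreading method:
Δσ = qB/(B+z) = 219×4.6/(4.6+5.15) = 103.32 kPa
Final effective stress: σ'_f = 62.5 + 103.32 = 165.82 kPa.
σ'_f = 165.82 ≤ σ'_p = 220 kPa, so the clay remains overconsolidated and only the recompression index applies:
S_c = C_r·H/(1+e₀)·log₁₀(σ'_f/σ'_0) = 0.072×3.1/2.22×log₁₀(165.82/62.5)
    = 0.10054 × 0.42376 = 0.04261 m

S_c ≈ 42.6 mm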